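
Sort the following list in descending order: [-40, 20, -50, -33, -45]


Original list: [-40, 20, -50, -33, -45]
Repeatedly take the largest remaining element:
  Remaining [-40, 20, -50, -33, -45] -> largest is 20
  Remaining [-40, -50, -33, -45] -> largest is -33
  Remaining [-40, -50, -45] -> largest is -40
  Remaining [-50, -45] -> largest is -45
  Remaining [-50] -> largest is -50
Collecting the picks in order gives the descending list.
Final answer: [20, -33, -40, -45, -50]


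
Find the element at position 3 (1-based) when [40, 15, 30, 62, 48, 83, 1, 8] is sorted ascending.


Sort ascending: [1, 8, 15, 30, 40, 48, 62, 83]
The 3rd element (1-indexed) is at index 2.
Value = 15
Final answer: 15


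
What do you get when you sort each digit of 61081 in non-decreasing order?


The number 61081 has digits: 6, 1, 0, 8, 1
Sorted: 0, 1, 1, 6, 8
Joining the sorted digits gives the result.
Final answer: 01168


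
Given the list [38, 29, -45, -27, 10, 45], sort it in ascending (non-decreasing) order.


Original list: [38, 29, -45, -27, 10, 45]
Repeatedly take the smallest remaining element:
  Remaining [38, 29, -45, -27, 10, 45] -> smallest is -45
  Remaining [38, 29, -27, 10, 45] -> smallest is -27
  Remaining [38, 29, 10, 45] -> smallest is 10
  Remaining [38, 29, 45] -> smallest is 29
  Remaining [38, 45] -> smallest is 38
  Remaining [45] -> smallest is 45
Collecting the picks in order gives the sorted list.
Final answer: [-45, -27, 10, 29, 38, 45]


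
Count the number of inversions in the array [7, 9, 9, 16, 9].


For each element, count the later elements that are smaller than it:
  7 (index 0): smaller elements after it = [] -> 0
  9 (index 1): smaller elements after it = [] -> 0
  9 (index 2): smaller elements after it = [] -> 0
  16 (index 3): smaller elements after it = [9] -> 1
Total inversions = 0 + 0 + 0 + 1 = 1
Final answer: 1


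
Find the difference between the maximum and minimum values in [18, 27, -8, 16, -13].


Maximum value: 27
Minimum value: -13
Range = 27 - (-13) = 40
Final answer: 40


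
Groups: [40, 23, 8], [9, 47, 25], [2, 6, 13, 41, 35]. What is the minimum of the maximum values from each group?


Find max of each group:
  Group 1: [40, 23, 8] -> max = 40
  Group 2: [9, 47, 25] -> max = 47
  Group 3: [2, 6, 13, 41, 35] -> max = 41
Maxes: [40, 47, 41]
Minimum of maxes = 40
Final answer: 40


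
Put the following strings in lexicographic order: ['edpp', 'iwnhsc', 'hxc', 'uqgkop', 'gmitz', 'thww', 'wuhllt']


Compare strings character by character (the first differing letter decides):
  'edpp' < 'gmitz' since 'e' < 'g' at position 1
  'gmitz' < 'hxc' since 'g' < 'h' at position 1
  'hxc' < 'iwnhsc' since 'h' < 'i' at position 1
  'iwnhsc' < 'thww' since 'i' < 't' at position 1
  'thww' < 'uqgkop' since 't' < 'u' at position 1
  'uqgkop' < 'wuhllt' since 'u' < 'w' at position 1
Chaining these comparisons gives the alphabetical order.
Final answer: ['edpp', 'gmitz', 'hxc', 'iwnhsc', 'thww', 'uqgkop', 'wuhllt']


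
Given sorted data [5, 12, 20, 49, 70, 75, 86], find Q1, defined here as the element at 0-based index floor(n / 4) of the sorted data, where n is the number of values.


The list has n = 7 elements.
Q1 index = floor(7 / 4) = floor(1.75) = 1
Counting from index 0 in the sorted data, the element at index 1 is 12.
Final answer: 12


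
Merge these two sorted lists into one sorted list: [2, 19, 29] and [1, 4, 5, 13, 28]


List A: [2, 19, 29]
List B: [1, 4, 5, 13, 28]
Repeatedly compare the front elements and take the smaller:
  2 vs 1 -> take 1
  2 vs 4 -> take 2
  19 vs 4 -> take 4
  19 vs 5 -> take 5
  19 vs 13 -> take 13
  19 vs 28 -> take 19
  29 vs 28 -> take 28
  B is exhausted; append the rest of A: [29]
Final answer: [1, 2, 4, 5, 13, 19, 28, 29]


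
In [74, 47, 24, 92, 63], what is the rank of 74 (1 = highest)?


Sort descending: [92, 74, 63, 47, 24]
Find 74 in the sorted list.
74 is at position 2.
Final answer: 2


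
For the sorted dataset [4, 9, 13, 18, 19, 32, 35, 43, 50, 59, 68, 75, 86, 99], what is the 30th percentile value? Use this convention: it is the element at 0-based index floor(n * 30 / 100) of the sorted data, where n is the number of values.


The dataset has n = 14 elements.
Index = floor(14 * 30 / 100) = floor(420 / 100) = floor(4.2) = 4
Counting from index 0 in the sorted data, the element at index 4 is 19.
Final answer: 19


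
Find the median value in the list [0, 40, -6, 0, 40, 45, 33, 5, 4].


First, sort the list: [-6, 0, 0, 4, 5, 33, 40, 40, 45]
The list has 9 elements (odd count).
The middle index is 4 (0-based), and the element there is 5.
Final answer: 5


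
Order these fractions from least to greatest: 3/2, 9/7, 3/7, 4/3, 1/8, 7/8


Convert to decimal for comparison:
  3/2 = 1.5
  9/7 = 1.2857
  3/7 = 0.4286
  4/3 = 1.3333
  1/8 = 0.125
  7/8 = 0.875
Decimals in increasing order: 0.125 < 0.4286 < 0.875 < 1.2857 < 1.3333 < 1.5
Writing each back as its fraction gives the sorted order.
Final answer: 1/8, 3/7, 7/8, 9/7, 4/3, 3/2


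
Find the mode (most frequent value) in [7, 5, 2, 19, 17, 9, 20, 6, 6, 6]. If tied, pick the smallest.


Count the frequency of each value:
  2 appears 1 time(s)
  5 appears 1 time(s)
  6 appears 3 time(s)
  7 appears 1 time(s)
  9 appears 1 time(s)
  17 appears 1 time(s)
  19 appears 1 time(s)
  20 appears 1 time(s)
Maximum frequency is 3.
Only 6 reaches that frequency, so it is the mode.
Final answer: 6


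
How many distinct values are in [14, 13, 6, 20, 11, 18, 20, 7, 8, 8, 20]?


List all unique values:
Distinct values: [6, 7, 8, 11, 13, 14, 18, 20]
Count = 8
Final answer: 8


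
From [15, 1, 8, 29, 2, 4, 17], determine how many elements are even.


Check each element:
  15 is odd
  1 is odd
  8 is even
  29 is odd
  2 is even
  4 is even
  17 is odd
Evens: [8, 2, 4]
Count of evens = 3
Final answer: 3


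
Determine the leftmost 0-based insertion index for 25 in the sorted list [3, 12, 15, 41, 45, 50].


List is sorted: [3, 12, 15, 41, 45, 50]
We need the leftmost position where 25 can be inserted, i.e. the first index whose element is >= 25 (or the end of the list if none is).
Binary search with low=0, high=6 (0-based indices):
  low=0, high=6, mid=3: a[3]=41 >= 25, so high = 3
  low=0, high=3, mid=1: a[1]=12 < 25, so low = 2
  low=2, high=3, mid=2: a[2]=15 < 25, so low = 3
Now low = high = 3, so the insertion index is 3.
Final answer: 3


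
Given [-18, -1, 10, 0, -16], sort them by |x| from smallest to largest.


Compute absolute values:
  |-18| = 18
  |-1| = 1
  |10| = 10
  |0| = 0
  |-16| = 16
Absolute values in increasing order: 0 < 1 < 10 < 16 < 18
Listing the original numbers in that order gives the answer.
Final answer: [0, -1, 10, -16, -18]


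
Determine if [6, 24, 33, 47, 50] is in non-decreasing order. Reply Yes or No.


Check consecutive pairs:
  6 <= 24? True
  24 <= 33? True
  33 <= 47? True
  47 <= 50? True
Every consecutive pair is in order, so the list is non-decreasing.
Final answer: Yes


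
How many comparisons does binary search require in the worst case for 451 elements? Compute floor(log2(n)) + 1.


Binary search halves the search space each step.
Maximum comparisons = floor(log2(451)) + 1
log2(451) = 8.817
floor(log2(451)) = 8, so 8 + 1 = 9
Final answer: 9


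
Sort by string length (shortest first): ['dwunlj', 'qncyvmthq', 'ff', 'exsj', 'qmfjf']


Compute lengths:
  'dwunlj' has length 6
  'qncyvmthq' has length 9
  'ff' has length 2
  'exsj' has length 4
  'qmfjf' has length 5
Lengths in increasing order: 2 < 4 < 5 < 6 < 9
Listing the words in that order gives the answer.
Final answer: ['ff', 'exsj', 'qmfjf', 'dwunlj', 'qncyvmthq']


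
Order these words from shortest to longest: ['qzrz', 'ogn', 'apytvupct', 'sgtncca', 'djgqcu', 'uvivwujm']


Compute lengths:
  'qzrz' has length 4
  'ogn' has length 3
  'apytvupct' has length 9
  'sgtncca' has length 7
  'djgqcu' has length 6
  'uvivwujm' has length 8
Lengths in increasing order: 3 < 4 < 6 < 7 < 8 < 9
Listing the words in that order gives the answer.
Final answer: ['ogn', 'qzrz', 'djgqcu', 'sgtncca', 'uvivwujm', 'apytvupct']


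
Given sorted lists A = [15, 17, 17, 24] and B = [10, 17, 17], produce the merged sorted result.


List A: [15, 17, 17, 24]
List B: [10, 17, 17]
Repeatedly compare the front elements and take the smaller:
  15 vs 10 -> take 10
  15 vs 17 -> take 15
  17 vs 17 -> take 17
  17 vs 17 -> take 17
  24 vs 17 -> take 17
  24 vs 17 -> take 17
  B is exhausted; append the rest of A: [24]
Final answer: [10, 15, 17, 17, 17, 17, 24]


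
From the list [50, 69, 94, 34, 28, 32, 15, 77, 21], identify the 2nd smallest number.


Sort ascending: [15, 21, 28, 32, 34, 50, 69, 77, 94]
The 2nd element (1-indexed) is at index 1.
Value = 21
Final answer: 21


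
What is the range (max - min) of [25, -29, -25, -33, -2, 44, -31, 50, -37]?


Maximum value: 50
Minimum value: -37
Range = 50 - (-37) = 87
Final answer: 87


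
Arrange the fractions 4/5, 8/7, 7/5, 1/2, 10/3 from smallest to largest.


Convert to decimal for comparison:
  4/5 = 0.8
  8/7 = 1.1429
  7/5 = 1.4
  1/2 = 0.5
  10/3 = 3.3333
Decimals in increasing order: 0.5 < 0.8 < 1.1429 < 1.4 < 3.3333
Writing each back as its fraction gives the sorted order.
Final answer: 1/2, 4/5, 8/7, 7/5, 10/3


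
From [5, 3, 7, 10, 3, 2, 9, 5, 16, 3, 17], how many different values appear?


List all unique values:
Distinct values: [2, 3, 5, 7, 9, 10, 16, 17]
Count = 8
Final answer: 8


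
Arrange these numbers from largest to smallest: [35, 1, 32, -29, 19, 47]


Original list: [35, 1, 32, -29, 19, 47]
Repeatedly take the largest remaining element:
  Remaining [35, 1, 32, -29, 19, 47] -> largest is 47
  Remaining [35, 1, 32, -29, 19] -> largest is 35
  Remaining [1, 32, -29, 19] -> largest is 32
  Remaining [1, -29, 19] -> largest is 19
  Remaining [1, -29] -> largest is 1
  Remaining [-29] -> largest is -29
Collecting the picks in order gives the descending list.
Final answer: [47, 35, 32, 19, 1, -29]


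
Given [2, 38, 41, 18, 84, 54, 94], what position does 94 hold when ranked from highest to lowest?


Sort descending: [94, 84, 54, 41, 38, 18, 2]
Find 94 in the sorted list.
94 is at position 1.
Final answer: 1


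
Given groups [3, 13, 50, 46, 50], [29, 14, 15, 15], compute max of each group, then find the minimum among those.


Find max of each group:
  Group 1: [3, 13, 50, 46, 50] -> max = 50
  Group 2: [29, 14, 15, 15] -> max = 29
Maxes: [50, 29]
Minimum of maxes = 29
Final answer: 29


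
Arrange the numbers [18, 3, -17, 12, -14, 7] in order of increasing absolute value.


Compute absolute values:
  |18| = 18
  |3| = 3
  |-17| = 17
  |12| = 12
  |-14| = 14
  |7| = 7
Absolute values in increasing order: 3 < 7 < 12 < 14 < 17 < 18
Listing the original numbers in that order gives the answer.
Final answer: [3, 7, 12, -14, -17, 18]


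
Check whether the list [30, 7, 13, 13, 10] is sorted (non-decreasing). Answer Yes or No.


Check consecutive pairs:
  30 <= 7? False
  7 <= 13? True
  13 <= 13? True
  13 <= 10? False
2 consecutive pair(s) are out of order, so the list is not sorted.
Final answer: No


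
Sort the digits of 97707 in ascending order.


The number 97707 has digits: 9, 7, 7, 0, 7
Sorted: 0, 7, 7, 7, 9
Joining the sorted digits gives the result.
Final answer: 07779


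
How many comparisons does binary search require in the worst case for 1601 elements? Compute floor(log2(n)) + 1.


Binary search halves the search space each step.
Maximum comparisons = floor(log2(1601)) + 1
log2(1601) = 10.6448
floor(log2(1601)) = 10, so 10 + 1 = 11
Final answer: 11


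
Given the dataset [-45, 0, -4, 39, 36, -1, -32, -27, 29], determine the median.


First, sort the list: [-45, -32, -27, -4, -1, 0, 29, 36, 39]
The list has 9 elements (odd count).
The middle index is 4 (0-based), and the element there is -1.
Final answer: -1


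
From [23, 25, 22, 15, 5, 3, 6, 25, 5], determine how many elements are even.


Check each element:
  23 is odd
  25 is odd
  22 is even
  15 is odd
  5 is odd
  3 is odd
  6 is even
  25 is odd
  5 is odd
Evens: [22, 6]
Count of evens = 2
Final answer: 2


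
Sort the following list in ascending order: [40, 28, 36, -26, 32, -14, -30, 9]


Original list: [40, 28, 36, -26, 32, -14, -30, 9]
Repeatedly take the smallest remaining element:
  Remaining [40, 28, 36, -26, 32, -14, -30, 9] -> smallest is -30
  Remaining [40, 28, 36, -26, 32, -14, 9] -> smallest is -26
  Remaining [40, 28, 36, 32, -14, 9] -> smallest is -14
  Remaining [40, 28, 36, 32, 9] -> smallest is 9
  Remaining [40, 28, 36, 32] -> smallest is 28
  Remaining [40, 36, 32] -> smallest is 32
  Remaining [40, 36] -> smallest is 36
  Remaining [40] -> smallest is 40
Collecting the picks in order gives the sorted list.
Final answer: [-30, -26, -14, 9, 28, 32, 36, 40]


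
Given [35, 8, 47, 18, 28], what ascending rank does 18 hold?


Sort ascending: [8, 18, 28, 35, 47]
Find 18 in the sorted list.
18 is at position 2 (1-indexed).
Final answer: 2


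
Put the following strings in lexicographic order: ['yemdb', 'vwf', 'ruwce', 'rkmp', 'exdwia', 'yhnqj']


Compare strings character by character (the first differing letter decides):
  'exdwia' < 'rkmp' since 'e' < 'r' at position 1
  'rkmp' < 'ruwce' since 'k' < 'u' at position 2
  'ruwce' < 'vwf' since 'r' < 'v' at position 1
  'vwf' < 'yemdb' since 'v' < 'y' at position 1
  'yemdb' < 'yhnqj' since 'e' < 'h' at position 2
Chaining these comparisons gives the alphabetical order.
Final answer: ['exdwia', 'rkmp', 'ruwce', 'vwf', 'yemdb', 'yhnqj']


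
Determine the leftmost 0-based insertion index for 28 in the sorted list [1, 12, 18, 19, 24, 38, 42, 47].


List is sorted: [1, 12, 18, 19, 24, 38, 42, 47]
We need the leftmost position where 28 can be inserted, i.e. the first index whose element is >= 28 (or the end of the list if none is).
Binary search with low=0, high=8 (0-based indices):
  low=0, high=8, mid=4: a[4]=24 < 28, so low = 5
  low=5, high=8, mid=6: a[6]=42 >= 28, so high = 6
  low=5, high=6, mid=5: a[5]=38 >= 28, so high = 5
Now low = high = 5, so the insertion index is 5.
Final answer: 5


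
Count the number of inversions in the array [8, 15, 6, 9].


For each element, count the later elements that are smaller than it:
  8 (index 0): smaller elements after it = [6] -> 1
  15 (index 1): smaller elements after it = [6, 9] -> 2
  6 (index 2): smaller elements after it = [] -> 0
Total inversions = 1 + 2 + 0 = 3
Final answer: 3


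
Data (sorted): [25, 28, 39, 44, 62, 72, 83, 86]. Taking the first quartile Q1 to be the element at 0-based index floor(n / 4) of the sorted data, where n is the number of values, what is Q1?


The list has n = 8 elements.
Q1 index = floor(8 / 4) = floor(2) = 2
Counting from index 0 in the sorted data, the element at index 2 is 39.
Final answer: 39


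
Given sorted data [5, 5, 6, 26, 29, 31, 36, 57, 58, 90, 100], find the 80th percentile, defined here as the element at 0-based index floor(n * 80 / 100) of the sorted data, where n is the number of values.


The dataset has n = 11 elements.
Index = floor(11 * 80 / 100) = floor(880 / 100) = floor(8.8) = 8
Counting from index 0 in the sorted data, the element at index 8 is 58.
Final answer: 58


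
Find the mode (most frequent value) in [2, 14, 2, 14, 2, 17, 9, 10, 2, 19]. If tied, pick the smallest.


Count the frequency of each value:
  2 appears 4 time(s)
  9 appears 1 time(s)
  10 appears 1 time(s)
  14 appears 2 time(s)
  17 appears 1 time(s)
  19 appears 1 time(s)
Maximum frequency is 4.
Only 2 reaches that frequency, so it is the mode.
Final answer: 2


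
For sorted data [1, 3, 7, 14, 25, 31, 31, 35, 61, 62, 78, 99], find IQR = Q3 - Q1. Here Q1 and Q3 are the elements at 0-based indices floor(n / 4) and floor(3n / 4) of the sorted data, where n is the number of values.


The data has n = 12 elements.
Q1 index = floor(12 / 4) = floor(3) = 3; Q3 index = floor(3 * 12 / 4) = floor(9) = 9
Q1 = element at index 3 = 14
Q3 = element at index 9 = 62
IQR = 62 - 14 = 48
Final answer: 48


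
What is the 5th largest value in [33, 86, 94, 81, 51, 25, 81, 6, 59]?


Sort descending: [94, 86, 81, 81, 59, 51, 33, 25, 6]
The 5th element (1-indexed) is at index 4.
Value = 59
Final answer: 59


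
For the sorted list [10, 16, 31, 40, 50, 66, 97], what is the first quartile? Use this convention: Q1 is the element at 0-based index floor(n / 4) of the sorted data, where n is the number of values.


The list has n = 7 elements.
Q1 index = floor(7 / 4) = floor(1.75) = 1
Counting from index 0 in the sorted data, the element at index 1 is 16.
Final answer: 16


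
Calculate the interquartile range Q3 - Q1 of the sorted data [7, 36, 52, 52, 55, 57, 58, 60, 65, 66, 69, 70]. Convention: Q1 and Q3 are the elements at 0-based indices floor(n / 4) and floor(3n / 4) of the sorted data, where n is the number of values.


The data has n = 12 elements.
Q1 index = floor(12 / 4) = floor(3) = 3; Q3 index = floor(3 * 12 / 4) = floor(9) = 9
Q1 = element at index 3 = 52
Q3 = element at index 9 = 66
IQR = 66 - 52 = 14
Final answer: 14


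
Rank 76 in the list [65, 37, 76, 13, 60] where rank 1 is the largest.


Sort descending: [76, 65, 60, 37, 13]
Find 76 in the sorted list.
76 is at position 1.
Final answer: 1


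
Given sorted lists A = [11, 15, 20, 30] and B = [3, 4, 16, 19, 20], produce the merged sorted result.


List A: [11, 15, 20, 30]
List B: [3, 4, 16, 19, 20]
Repeatedly compare the front elements and take the smaller:
  11 vs 3 -> take 3
  11 vs 4 -> take 4
  11 vs 16 -> take 11
  15 vs 16 -> take 15
  20 vs 16 -> take 16
  20 vs 19 -> take 19
  20 vs 20 -> take 20
  30 vs 20 -> take 20
  B is exhausted; append the rest of A: [30]
Final answer: [3, 4, 11, 15, 16, 19, 20, 20, 30]


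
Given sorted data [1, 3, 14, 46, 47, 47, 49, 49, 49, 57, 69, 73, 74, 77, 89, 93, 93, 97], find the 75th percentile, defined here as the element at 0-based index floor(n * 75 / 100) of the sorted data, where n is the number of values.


The dataset has n = 18 elements.
Index = floor(18 * 75 / 100) = floor(1350 / 100) = floor(13.5) = 13
Counting from index 0 in the sorted data, the element at index 13 is 77.
Final answer: 77


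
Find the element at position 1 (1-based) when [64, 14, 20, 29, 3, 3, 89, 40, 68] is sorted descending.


Sort descending: [89, 68, 64, 40, 29, 20, 14, 3, 3]
The 1st element (1-indexed) is at index 0.
Value = 89
Final answer: 89


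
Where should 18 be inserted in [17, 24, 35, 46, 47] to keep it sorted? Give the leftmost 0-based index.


List is sorted: [17, 24, 35, 46, 47]
We need the leftmost position where 18 can be inserted, i.e. the first index whose element is >= 18 (or the end of the list if none is).
Binary search with low=0, high=5 (0-based indices):
  low=0, high=5, mid=2: a[2]=35 >= 18, so high = 2
  low=0, high=2, mid=1: a[1]=24 >= 18, so high = 1
  low=0, high=1, mid=0: a[0]=17 < 18, so low = 1
Now low = high = 1, so the insertion index is 1.
Final answer: 1


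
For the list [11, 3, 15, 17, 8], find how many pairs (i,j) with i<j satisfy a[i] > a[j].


For each element, count the later elements that are smaller than it:
  11 (index 0): smaller elements after it = [3, 8] -> 2
  3 (index 1): smaller elements after it = [] -> 0
  15 (index 2): smaller elements after it = [8] -> 1
  17 (index 3): smaller elements after it = [8] -> 1
Total inversions = 2 + 0 + 1 + 1 = 4
Final answer: 4


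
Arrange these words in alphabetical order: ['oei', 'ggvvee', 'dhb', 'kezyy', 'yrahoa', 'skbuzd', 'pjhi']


Compare strings character by character (the first differing letter decides):
  'dhb' < 'ggvvee' since 'd' < 'g' at position 1
  'ggvvee' < 'kezyy' since 'g' < 'k' at position 1
  'kezyy' < 'oei' since 'k' < 'o' at position 1
  'oei' < 'pjhi' since 'o' < 'p' at position 1
  'pjhi' < 'skbuzd' since 'p' < 's' at position 1
  'skbuzd' < 'yrahoa' since 's' < 'y' at position 1
Chaining these comparisons gives the alphabetical order.
Final answer: ['dhb', 'ggvvee', 'kezyy', 'oei', 'pjhi', 'skbuzd', 'yrahoa']


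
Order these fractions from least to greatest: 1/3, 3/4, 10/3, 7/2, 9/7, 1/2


Convert to decimal for comparison:
  1/3 = 0.3333
  3/4 = 0.75
  10/3 = 3.3333
  7/2 = 3.5
  9/7 = 1.2857
  1/2 = 0.5
Decimals in increasing order: 0.3333 < 0.5 < 0.75 < 1.2857 < 3.3333 < 3.5
Writing each back as its fraction gives the sorted order.
Final answer: 1/3, 1/2, 3/4, 9/7, 10/3, 7/2


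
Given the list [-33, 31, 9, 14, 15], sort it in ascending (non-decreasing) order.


Original list: [-33, 31, 9, 14, 15]
Repeatedly take the smallest remaining element:
  Remaining [-33, 31, 9, 14, 15] -> smallest is -33
  Remaining [31, 9, 14, 15] -> smallest is 9
  Remaining [31, 14, 15] -> smallest is 14
  Remaining [31, 15] -> smallest is 15
  Remaining [31] -> smallest is 31
Collecting the picks in order gives the sorted list.
Final answer: [-33, 9, 14, 15, 31]


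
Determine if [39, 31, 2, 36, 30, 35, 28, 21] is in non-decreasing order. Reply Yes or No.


Check consecutive pairs:
  39 <= 31? False
  31 <= 2? False
  2 <= 36? True
  36 <= 30? False
  30 <= 35? True
  35 <= 28? False
  28 <= 21? False
5 consecutive pair(s) are out of order, so the list is not sorted.
Final answer: No


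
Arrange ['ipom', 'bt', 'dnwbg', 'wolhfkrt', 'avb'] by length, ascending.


Compute lengths:
  'ipom' has length 4
  'bt' has length 2
  'dnwbg' has length 5
  'wolhfkrt' has length 8
  'avb' has length 3
Lengths in increasing order: 2 < 3 < 4 < 5 < 8
Listing the words in that order gives the answer.
Final answer: ['bt', 'avb', 'ipom', 'dnwbg', 'wolhfkrt']


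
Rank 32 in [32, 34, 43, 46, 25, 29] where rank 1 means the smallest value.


Sort ascending: [25, 29, 32, 34, 43, 46]
Find 32 in the sorted list.
32 is at position 3 (1-indexed).
Final answer: 3


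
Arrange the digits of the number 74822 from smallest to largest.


The number 74822 has digits: 7, 4, 8, 2, 2
Sorted: 2, 2, 4, 7, 8
Joining the sorted digits gives the result.
Final answer: 22478


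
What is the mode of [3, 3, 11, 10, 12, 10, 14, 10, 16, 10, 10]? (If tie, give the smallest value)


Count the frequency of each value:
  3 appears 2 time(s)
  10 appears 5 time(s)
  11 appears 1 time(s)
  12 appears 1 time(s)
  14 appears 1 time(s)
  16 appears 1 time(s)
Maximum frequency is 5.
Only 10 reaches that frequency, so it is the mode.
Final answer: 10


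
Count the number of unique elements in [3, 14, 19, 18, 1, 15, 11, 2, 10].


List all unique values:
Distinct values: [1, 2, 3, 10, 11, 14, 15, 18, 19]
Count = 9
Final answer: 9


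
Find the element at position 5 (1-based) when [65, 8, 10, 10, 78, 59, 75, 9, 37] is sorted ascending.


Sort ascending: [8, 9, 10, 10, 37, 59, 65, 75, 78]
The 5th element (1-indexed) is at index 4.
Value = 37
Final answer: 37


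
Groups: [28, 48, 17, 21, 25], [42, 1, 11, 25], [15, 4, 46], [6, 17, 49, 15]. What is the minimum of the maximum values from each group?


Find max of each group:
  Group 1: [28, 48, 17, 21, 25] -> max = 48
  Group 2: [42, 1, 11, 25] -> max = 42
  Group 3: [15, 4, 46] -> max = 46
  Group 4: [6, 17, 49, 15] -> max = 49
Maxes: [48, 42, 46, 49]
Minimum of maxes = 42
Final answer: 42


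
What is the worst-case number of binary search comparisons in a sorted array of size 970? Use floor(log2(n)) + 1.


Binary search halves the search space each step.
Maximum comparisons = floor(log2(970)) + 1
log2(970) = 9.9218
floor(log2(970)) = 9, so 9 + 1 = 10
Final answer: 10


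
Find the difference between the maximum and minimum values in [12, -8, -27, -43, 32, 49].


Maximum value: 49
Minimum value: -43
Range = 49 - (-43) = 92
Final answer: 92


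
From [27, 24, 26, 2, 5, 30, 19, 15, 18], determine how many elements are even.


Check each element:
  27 is odd
  24 is even
  26 is even
  2 is even
  5 is odd
  30 is even
  19 is odd
  15 is odd
  18 is even
Evens: [24, 26, 2, 30, 18]
Count of evens = 5
Final answer: 5


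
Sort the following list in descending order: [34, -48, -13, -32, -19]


Original list: [34, -48, -13, -32, -19]
Repeatedly take the largest remaining element:
  Remaining [34, -48, -13, -32, -19] -> largest is 34
  Remaining [-48, -13, -32, -19] -> largest is -13
  Remaining [-48, -32, -19] -> largest is -19
  Remaining [-48, -32] -> largest is -32
  Remaining [-48] -> largest is -48
Collecting the picks in order gives the descending list.
Final answer: [34, -13, -19, -32, -48]


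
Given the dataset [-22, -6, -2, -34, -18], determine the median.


First, sort the list: [-34, -22, -18, -6, -2]
The list has 5 elements (odd count).
The middle index is 2 (0-based), and the element there is -18.
Final answer: -18


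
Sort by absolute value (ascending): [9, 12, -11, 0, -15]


Compute absolute values:
  |9| = 9
  |12| = 12
  |-11| = 11
  |0| = 0
  |-15| = 15
Absolute values in increasing order: 0 < 9 < 11 < 12 < 15
Listing the original numbers in that order gives the answer.
Final answer: [0, 9, -11, 12, -15]


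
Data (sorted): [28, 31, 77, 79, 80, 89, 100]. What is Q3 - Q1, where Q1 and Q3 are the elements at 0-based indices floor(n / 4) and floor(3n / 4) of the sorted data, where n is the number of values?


The data has n = 7 elements.
Q1 index = floor(7 / 4) = floor(1.75) = 1; Q3 index = floor(3 * 7 / 4) = floor(5.25) = 5
Q1 = element at index 1 = 31
Q3 = element at index 5 = 89
IQR = 89 - 31 = 58
Final answer: 58


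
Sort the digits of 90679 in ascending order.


The number 90679 has digits: 9, 0, 6, 7, 9
Sorted: 0, 6, 7, 9, 9
Joining the sorted digits gives the result.
Final answer: 06799


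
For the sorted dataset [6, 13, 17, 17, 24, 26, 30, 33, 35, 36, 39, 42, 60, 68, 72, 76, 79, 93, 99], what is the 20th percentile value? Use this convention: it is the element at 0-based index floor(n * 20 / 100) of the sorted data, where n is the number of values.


The dataset has n = 19 elements.
Index = floor(19 * 20 / 100) = floor(380 / 100) = floor(3.8) = 3
Counting from index 0 in the sorted data, the element at index 3 is 17.
Final answer: 17


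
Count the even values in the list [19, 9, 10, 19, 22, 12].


Check each element:
  19 is odd
  9 is odd
  10 is even
  19 is odd
  22 is even
  12 is even
Evens: [10, 22, 12]
Count of evens = 3
Final answer: 3


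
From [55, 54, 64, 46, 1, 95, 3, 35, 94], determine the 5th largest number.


Sort descending: [95, 94, 64, 55, 54, 46, 35, 3, 1]
The 5th element (1-indexed) is at index 4.
Value = 54
Final answer: 54


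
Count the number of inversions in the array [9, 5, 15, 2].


For each element, count the later elements that are smaller than it:
  9 (index 0): smaller elements after it = [5, 2] -> 2
  5 (index 1): smaller elements after it = [2] -> 1
  15 (index 2): smaller elements after it = [2] -> 1
Total inversions = 2 + 1 + 1 = 4
Final answer: 4


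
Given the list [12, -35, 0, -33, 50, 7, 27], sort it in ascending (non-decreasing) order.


Original list: [12, -35, 0, -33, 50, 7, 27]
Repeatedly take the smallest remaining element:
  Remaining [12, -35, 0, -33, 50, 7, 27] -> smallest is -35
  Remaining [12, 0, -33, 50, 7, 27] -> smallest is -33
  Remaining [12, 0, 50, 7, 27] -> smallest is 0
  Remaining [12, 50, 7, 27] -> smallest is 7
  Remaining [12, 50, 27] -> smallest is 12
  Remaining [50, 27] -> smallest is 27
  Remaining [50] -> smallest is 50
Collecting the picks in order gives the sorted list.
Final answer: [-35, -33, 0, 7, 12, 27, 50]


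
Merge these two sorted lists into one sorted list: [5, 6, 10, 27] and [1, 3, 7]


List A: [5, 6, 10, 27]
List B: [1, 3, 7]
Repeatedly compare the front elements and take the smaller:
  5 vs 1 -> take 1
  5 vs 3 -> take 3
  5 vs 7 -> take 5
  6 vs 7 -> take 6
  10 vs 7 -> take 7
  B is exhausted; append the rest of A: [10, 27]
Final answer: [1, 3, 5, 6, 7, 10, 27]


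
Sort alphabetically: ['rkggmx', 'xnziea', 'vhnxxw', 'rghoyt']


Compare strings character by character (the first differing letter decides):
  'rghoyt' < 'rkggmx' since 'g' < 'k' at position 2
  'rkggmx' < 'vhnxxw' since 'r' < 'v' at position 1
  'vhnxxw' < 'xnziea' since 'v' < 'x' at position 1
Chaining these comparisons gives the alphabetical order.
Final answer: ['rghoyt', 'rkggmx', 'vhnxxw', 'xnziea']


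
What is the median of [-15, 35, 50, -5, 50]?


First, sort the list: [-15, -5, 35, 50, 50]
The list has 5 elements (odd count).
The middle index is 2 (0-based), and the element there is 35.
Final answer: 35


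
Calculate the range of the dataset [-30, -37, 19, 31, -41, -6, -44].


Maximum value: 31
Minimum value: -44
Range = 31 - (-44) = 75
Final answer: 75


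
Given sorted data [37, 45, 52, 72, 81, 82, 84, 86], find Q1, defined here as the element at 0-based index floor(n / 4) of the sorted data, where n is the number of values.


The list has n = 8 elements.
Q1 index = floor(8 / 4) = floor(2) = 2
Counting from index 0 in the sorted data, the element at index 2 is 52.
Final answer: 52


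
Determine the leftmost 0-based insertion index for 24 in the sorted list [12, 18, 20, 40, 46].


List is sorted: [12, 18, 20, 40, 46]
We need the leftmost position where 24 can be inserted, i.e. the first index whose element is >= 24 (or the end of the list if none is).
Binary search with low=0, high=5 (0-based indices):
  low=0, high=5, mid=2: a[2]=20 < 24, so low = 3
  low=3, high=5, mid=4: a[4]=46 >= 24, so high = 4
  low=3, high=4, mid=3: a[3]=40 >= 24, so high = 3
Now low = high = 3, so the insertion index is 3.
Final answer: 3


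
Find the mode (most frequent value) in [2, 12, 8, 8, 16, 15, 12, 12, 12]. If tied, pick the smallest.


Count the frequency of each value:
  2 appears 1 time(s)
  8 appears 2 time(s)
  12 appears 4 time(s)
  15 appears 1 time(s)
  16 appears 1 time(s)
Maximum frequency is 4.
Only 12 reaches that frequency, so it is the mode.
Final answer: 12


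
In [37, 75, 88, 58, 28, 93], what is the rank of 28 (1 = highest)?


Sort descending: [93, 88, 75, 58, 37, 28]
Find 28 in the sorted list.
28 is at position 6.
Final answer: 6


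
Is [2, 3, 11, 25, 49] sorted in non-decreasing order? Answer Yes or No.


Check consecutive pairs:
  2 <= 3? True
  3 <= 11? True
  11 <= 25? True
  25 <= 49? True
Every consecutive pair is in order, so the list is non-decreasing.
Final answer: Yes


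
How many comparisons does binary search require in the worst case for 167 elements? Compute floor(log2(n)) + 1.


Binary search halves the search space each step.
Maximum comparisons = floor(log2(167)) + 1
log2(167) = 7.3837
floor(log2(167)) = 7, so 7 + 1 = 8
Final answer: 8


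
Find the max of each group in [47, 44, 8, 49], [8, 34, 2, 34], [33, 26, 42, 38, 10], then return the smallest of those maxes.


Find max of each group:
  Group 1: [47, 44, 8, 49] -> max = 49
  Group 2: [8, 34, 2, 34] -> max = 34
  Group 3: [33, 26, 42, 38, 10] -> max = 42
Maxes: [49, 34, 42]
Minimum of maxes = 34
Final answer: 34


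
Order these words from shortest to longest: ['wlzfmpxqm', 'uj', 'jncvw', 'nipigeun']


Compute lengths:
  'wlzfmpxqm' has length 9
  'uj' has length 2
  'jncvw' has length 5
  'nipigeun' has length 8
Lengths in increasing order: 2 < 5 < 8 < 9
Listing the words in that order gives the answer.
Final answer: ['uj', 'jncvw', 'nipigeun', 'wlzfmpxqm']


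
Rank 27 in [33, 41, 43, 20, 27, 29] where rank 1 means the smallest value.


Sort ascending: [20, 27, 29, 33, 41, 43]
Find 27 in the sorted list.
27 is at position 2 (1-indexed).
Final answer: 2


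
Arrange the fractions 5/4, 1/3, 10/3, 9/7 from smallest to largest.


Convert to decimal for comparison:
  5/4 = 1.25
  1/3 = 0.3333
  10/3 = 3.3333
  9/7 = 1.2857
Decimals in increasing order: 0.3333 < 1.25 < 1.2857 < 3.3333
Writing each back as its fraction gives the sorted order.
Final answer: 1/3, 5/4, 9/7, 10/3


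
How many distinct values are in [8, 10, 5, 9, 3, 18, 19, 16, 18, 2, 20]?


List all unique values:
Distinct values: [2, 3, 5, 8, 9, 10, 16, 18, 19, 20]
Count = 10
Final answer: 10


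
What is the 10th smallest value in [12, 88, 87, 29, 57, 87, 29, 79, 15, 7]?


Sort ascending: [7, 12, 15, 29, 29, 57, 79, 87, 87, 88]
The 10th element (1-indexed) is at index 9.
Value = 88
Final answer: 88


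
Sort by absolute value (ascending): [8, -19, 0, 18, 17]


Compute absolute values:
  |8| = 8
  |-19| = 19
  |0| = 0
  |18| = 18
  |17| = 17
Absolute values in increasing order: 0 < 8 < 17 < 18 < 19
Listing the original numbers in that order gives the answer.
Final answer: [0, 8, 17, 18, -19]


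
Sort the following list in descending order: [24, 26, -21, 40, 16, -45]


Original list: [24, 26, -21, 40, 16, -45]
Repeatedly take the largest remaining element:
  Remaining [24, 26, -21, 40, 16, -45] -> largest is 40
  Remaining [24, 26, -21, 16, -45] -> largest is 26
  Remaining [24, -21, 16, -45] -> largest is 24
  Remaining [-21, 16, -45] -> largest is 16
  Remaining [-21, -45] -> largest is -21
  Remaining [-45] -> largest is -45
Collecting the picks in order gives the descending list.
Final answer: [40, 26, 24, 16, -21, -45]


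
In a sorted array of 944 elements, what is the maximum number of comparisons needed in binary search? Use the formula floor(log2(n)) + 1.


Binary search halves the search space each step.
Maximum comparisons = floor(log2(944)) + 1
log2(944) = 9.8826
floor(log2(944)) = 9, so 9 + 1 = 10
Final answer: 10


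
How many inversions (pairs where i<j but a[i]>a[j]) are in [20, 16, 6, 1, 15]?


For each element, count the later elements that are smaller than it:
  20 (index 0): smaller elements after it = [16, 6, 1, 15] -> 4
  16 (index 1): smaller elements after it = [6, 1, 15] -> 3
  6 (index 2): smaller elements after it = [1] -> 1
  1 (index 3): smaller elements after it = [] -> 0
Total inversions = 4 + 3 + 1 + 0 = 8
Final answer: 8


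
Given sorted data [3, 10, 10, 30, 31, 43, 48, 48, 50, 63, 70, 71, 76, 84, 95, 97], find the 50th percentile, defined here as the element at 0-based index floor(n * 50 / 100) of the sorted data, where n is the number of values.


The dataset has n = 16 elements.
Index = floor(16 * 50 / 100) = floor(800 / 100) = floor(8) = 8
Counting from index 0 in the sorted data, the element at index 8 is 50.
Final answer: 50


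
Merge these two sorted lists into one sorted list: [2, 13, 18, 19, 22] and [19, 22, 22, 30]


List A: [2, 13, 18, 19, 22]
List B: [19, 22, 22, 30]
Repeatedly compare the front elements and take the smaller:
  2 vs 19 -> take 2
  13 vs 19 -> take 13
  18 vs 19 -> take 18
  19 vs 19 -> take 19
  22 vs 19 -> take 19
  22 vs 22 -> take 22
  A is exhausted; append the rest of B: [22, 22, 30]
Final answer: [2, 13, 18, 19, 19, 22, 22, 22, 30]


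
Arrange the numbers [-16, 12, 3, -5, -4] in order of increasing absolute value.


Compute absolute values:
  |-16| = 16
  |12| = 12
  |3| = 3
  |-5| = 5
  |-4| = 4
Absolute values in increasing order: 3 < 4 < 5 < 12 < 16
Listing the original numbers in that order gives the answer.
Final answer: [3, -4, -5, 12, -16]


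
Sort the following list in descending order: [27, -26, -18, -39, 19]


Original list: [27, -26, -18, -39, 19]
Repeatedly take the largest remaining element:
  Remaining [27, -26, -18, -39, 19] -> largest is 27
  Remaining [-26, -18, -39, 19] -> largest is 19
  Remaining [-26, -18, -39] -> largest is -18
  Remaining [-26, -39] -> largest is -26
  Remaining [-39] -> largest is -39
Collecting the picks in order gives the descending list.
Final answer: [27, 19, -18, -26, -39]


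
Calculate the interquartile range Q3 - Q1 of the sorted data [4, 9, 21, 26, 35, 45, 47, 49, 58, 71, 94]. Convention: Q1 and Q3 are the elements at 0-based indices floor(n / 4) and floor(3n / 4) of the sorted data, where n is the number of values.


The data has n = 11 elements.
Q1 index = floor(11 / 4) = floor(2.75) = 2; Q3 index = floor(3 * 11 / 4) = floor(8.25) = 8
Q1 = element at index 2 = 21
Q3 = element at index 8 = 58
IQR = 58 - 21 = 37
Final answer: 37


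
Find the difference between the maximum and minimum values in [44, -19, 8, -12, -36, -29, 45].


Maximum value: 45
Minimum value: -36
Range = 45 - (-36) = 81
Final answer: 81


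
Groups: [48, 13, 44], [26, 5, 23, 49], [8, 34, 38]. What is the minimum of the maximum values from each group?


Find max of each group:
  Group 1: [48, 13, 44] -> max = 48
  Group 2: [26, 5, 23, 49] -> max = 49
  Group 3: [8, 34, 38] -> max = 38
Maxes: [48, 49, 38]
Minimum of maxes = 38
Final answer: 38


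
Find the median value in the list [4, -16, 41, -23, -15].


First, sort the list: [-23, -16, -15, 4, 41]
The list has 5 elements (odd count).
The middle index is 2 (0-based), and the element there is -15.
Final answer: -15


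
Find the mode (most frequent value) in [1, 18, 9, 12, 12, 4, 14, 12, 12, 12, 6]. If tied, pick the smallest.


Count the frequency of each value:
  1 appears 1 time(s)
  4 appears 1 time(s)
  6 appears 1 time(s)
  9 appears 1 time(s)
  12 appears 5 time(s)
  14 appears 1 time(s)
  18 appears 1 time(s)
Maximum frequency is 5.
Only 12 reaches that frequency, so it is the mode.
Final answer: 12


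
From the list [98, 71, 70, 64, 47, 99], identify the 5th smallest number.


Sort ascending: [47, 64, 70, 71, 98, 99]
The 5th element (1-indexed) is at index 4.
Value = 98
Final answer: 98


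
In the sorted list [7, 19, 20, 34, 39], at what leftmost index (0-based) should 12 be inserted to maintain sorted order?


List is sorted: [7, 19, 20, 34, 39]
We need the leftmost position where 12 can be inserted, i.e. the first index whose element is >= 12 (or the end of the list if none is).
Binary search with low=0, high=5 (0-based indices):
  low=0, high=5, mid=2: a[2]=20 >= 12, so high = 2
  low=0, high=2, mid=1: a[1]=19 >= 12, so high = 1
  low=0, high=1, mid=0: a[0]=7 < 12, so low = 1
Now low = high = 1, so the insertion index is 1.
Final answer: 1


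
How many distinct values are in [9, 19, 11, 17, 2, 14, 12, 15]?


List all unique values:
Distinct values: [2, 9, 11, 12, 14, 15, 17, 19]
Count = 8
Final answer: 8


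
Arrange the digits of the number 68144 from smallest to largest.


The number 68144 has digits: 6, 8, 1, 4, 4
Sorted: 1, 4, 4, 6, 8
Joining the sorted digits gives the result.
Final answer: 14468


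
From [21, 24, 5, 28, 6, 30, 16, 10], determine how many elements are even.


Check each element:
  21 is odd
  24 is even
  5 is odd
  28 is even
  6 is even
  30 is even
  16 is even
  10 is even
Evens: [24, 28, 6, 30, 16, 10]
Count of evens = 6
Final answer: 6


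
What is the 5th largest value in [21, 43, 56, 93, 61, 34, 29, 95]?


Sort descending: [95, 93, 61, 56, 43, 34, 29, 21]
The 5th element (1-indexed) is at index 4.
Value = 43
Final answer: 43


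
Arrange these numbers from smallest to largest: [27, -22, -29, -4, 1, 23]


Original list: [27, -22, -29, -4, 1, 23]
Repeatedly take the smallest remaining element:
  Remaining [27, -22, -29, -4, 1, 23] -> smallest is -29
  Remaining [27, -22, -4, 1, 23] -> smallest is -22
  Remaining [27, -4, 1, 23] -> smallest is -4
  Remaining [27, 1, 23] -> smallest is 1
  Remaining [27, 23] -> smallest is 23
  Remaining [27] -> smallest is 27
Collecting the picks in order gives the sorted list.
Final answer: [-29, -22, -4, 1, 23, 27]


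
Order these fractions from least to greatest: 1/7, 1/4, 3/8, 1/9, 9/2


Convert to decimal for comparison:
  1/7 = 0.1429
  1/4 = 0.25
  3/8 = 0.375
  1/9 = 0.1111
  9/2 = 4.5
Decimals in increasing order: 0.1111 < 0.1429 < 0.25 < 0.375 < 4.5
Writing each back as its fraction gives the sorted order.
Final answer: 1/9, 1/7, 1/4, 3/8, 9/2


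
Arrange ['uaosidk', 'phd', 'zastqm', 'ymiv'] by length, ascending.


Compute lengths:
  'uaosidk' has length 7
  'phd' has length 3
  'zastqm' has length 6
  'ymiv' has length 4
Lengths in increasing order: 3 < 4 < 6 < 7
Listing the words in that order gives the answer.
Final answer: ['phd', 'ymiv', 'zastqm', 'uaosidk']
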